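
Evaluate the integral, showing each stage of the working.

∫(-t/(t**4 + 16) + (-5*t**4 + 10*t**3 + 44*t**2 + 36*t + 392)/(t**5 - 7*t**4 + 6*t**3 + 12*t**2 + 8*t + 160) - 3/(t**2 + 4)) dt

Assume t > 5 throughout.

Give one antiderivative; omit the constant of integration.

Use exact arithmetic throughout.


Step 1. Rewrite: now ∫(-t/(t**4 + 16)) dt + ∫((-5*t**4 + 10*t**3 + 44*t**2 + 36*t + 392)/(t**5 - 7*t**4 + 6*t**3 + 12*t**2 + 8*t + 160)) dt + ∫(-3/(t**2 + 4)) dt.
Step 2. Substitute u = t**2, turning ∫(-t/(t**4 + 16)) dt into ∫(-1/(2*(u**2 + 16))) du: now ∫((-5*t**4 + 10*t**3 + 44*t**2 + 36*t + 392)/(t**5 - 7*t**4 + 6*t**3 + 12*t**2 + 8*t + 160)) dt + ∫(-3/(t**2 + 4)) dt + ∫(-1/(2*(u**2 + 16))) du.
Step 3. Evaluate the standard form: now -atan(u/4)/8 + ∫((-5*t**4 + 10*t**3 + 44*t**2 + 36*t + 392)/(t**5 - 7*t**4 + 6*t**3 + 12*t**2 + 8*t + 160)) dt + ∫(-3/(t**2 + 4)) dt.
Step 4. Substitute back u = t**2: now -atan(t**2/4)/8 + ∫((-5*t**4 + 10*t**3 + 44*t**2 + 36*t + 392)/(t**5 - 7*t**4 + 6*t**3 + 12*t**2 + 8*t + 160)) dt + ∫(-3/(t**2 + 4)) dt.
Step 5. Evaluate the standard form: now -3*atan(t/2)/2 - atan(t**2/4)/8 + ∫((-5*t**4 + 10*t**3 + 44*t**2 + 36*t + 392)/(t**5 - 7*t**4 + 6*t**3 + 12*t**2 + 8*t + 160)) dt.
Step 6. Decompose ∫((-5*t**4 + 10*t**3 + 44*t**2 + 36*t + 392)/(t**5 - 7*t**4 + 6*t**3 + 12*t**2 + 8*t + 160)) dt by partial fractions, (-5*t**4 + 10*t**3 + 44*t**2 + 36*t + 392)/(t**5 - 7*t**4 + 6*t**3 + 12*t**2 + 8*t + 160) = 2/(t**2 + 4) + 1/(t + 2) - 5/(t - 4) - 1/(t - 5): now -3*atan(t/2)/2 - atan(t**2/4)/8 + ∫(-1/(t - 5)) dt + ∫(-5/(t - 4)) dt + ∫(1/(t + 2)) dt + ∫(2/(t**2 + 4)) dt.
Step 7. Evaluate the standard form [assuming t > -2]: now log(t + 2) - 3*atan(t/2)/2 - atan(t**2/4)/8 + ∫(-1/(t - 5)) dt + ∫(-5/(t - 4)) dt + ∫(2/(t**2 + 4)) dt.
Step 8. Evaluate the standard form [assuming t > 5]: now -log(t - 5) + log(t + 2) - 3*atan(t/2)/2 - atan(t**2/4)/8 + ∫(-5/(t - 4)) dt + ∫(2/(t**2 + 4)) dt.
Step 9. Evaluate the standard form [assuming t > 4]: now -log(t - 5) - 5*log(t - 4) + log(t + 2) - 3*atan(t/2)/2 - atan(t**2/4)/8 + ∫(2/(t**2 + 4)) dt.
Step 10. Evaluate the standard form: now -log(t - 5) - 5*log(t - 4) + log(t + 2) - atan(t/2)/2 - atan(t**2/4)/8.
Answer: -log(t - 5) - 5*log(t - 4) + log(t + 2) - atan(t/2)/2 - atan(t**2/4)/8.


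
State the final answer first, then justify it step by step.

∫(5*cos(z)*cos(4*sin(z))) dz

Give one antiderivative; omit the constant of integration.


The answer is 5*sin(4*sin(z))/4.
Step 1. Substitute u = sin(z), turning ∫(5*cos(z)*cos(4*sin(z))) dz into ∫(5*cos(4*u)) du: now ∫(5*cos(4*u)) du.
Step 2. Evaluate the standard form: now 5*sin(4*u)/4.
Step 3. Substitute back u = sin(z): now 5*sin(4*sin(z))/4.
Answer: 5*sin(4*sin(z))/4.


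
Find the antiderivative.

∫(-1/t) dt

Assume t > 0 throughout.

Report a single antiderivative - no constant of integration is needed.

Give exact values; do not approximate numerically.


Answer: -log(t).


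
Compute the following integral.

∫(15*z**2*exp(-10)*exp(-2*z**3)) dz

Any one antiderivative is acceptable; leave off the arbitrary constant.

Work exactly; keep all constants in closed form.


Answer: -5*exp(-2*z**3 - 10)/2.


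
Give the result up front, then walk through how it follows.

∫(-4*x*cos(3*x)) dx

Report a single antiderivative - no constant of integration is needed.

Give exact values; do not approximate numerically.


The answer is -4*x*sin(3*x)/3 - 4*cos(3*x)/9.
Step 1. Integrate ∫(-4*x*cos(3*x)) dx by parts with u = x, dv = (-4*cos(3*x)) dx, so v = -4*sin(3*x)/3: now -4*x*sin(3*x)/3 + ∫(4*sin(3*x)/3) dx.
Step 2. Evaluate the standard form: now -4*x*sin(3*x)/3 - 4*cos(3*x)/9.
Answer: -4*x*sin(3*x)/3 - 4*cos(3*x)/9.


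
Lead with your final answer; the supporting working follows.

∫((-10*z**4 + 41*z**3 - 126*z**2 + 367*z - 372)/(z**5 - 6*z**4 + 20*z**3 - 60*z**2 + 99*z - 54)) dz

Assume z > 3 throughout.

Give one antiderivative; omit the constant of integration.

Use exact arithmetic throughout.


The answer is -3*log(z - 3) - 2*log(z - 2) - 5*log(z - 1) - atan(z/3)/3.
Step 1. Decompose ∫((-10*z**4 + 41*z**3 - 126*z**2 + 367*z - 372)/(z**5 - 6*z**4 + 20*z**3 - 60*z**2 + 99*z - 54)) dz by partial fractions, (-10*z**4 + 41*z**3 - 126*z**2 + 367*z - 372)/(z**5 - 6*z**4 + 20*z**3 - 60*z**2 + 99*z - 54) = -1/(z**2 + 9) - 5/(z - 1) - 2/(z - 2) - 3/(z - 3): now ∫(-3/(z - 3)) dz + ∫(-2/(z - 2)) dz + ∫(-5/(z - 1)) dz + ∫(-1/(z**2 + 9)) dz.
Step 2. Evaluate the standard form [assuming z > 1]: now -5*log(z - 1) + ∫(-3/(z - 3)) dz + ∫(-2/(z - 2)) dz + ∫(-1/(z**2 + 9)) dz.
Step 3. Evaluate the standard form [assuming z > 3]: now -3*log(z - 3) - 5*log(z - 1) + ∫(-2/(z - 2)) dz + ∫(-1/(z**2 + 9)) dz.
Step 4. Evaluate the standard form [assuming z > 2]: now -3*log(z - 3) - 2*log(z - 2) - 5*log(z - 1) + ∫(-1/(z**2 + 9)) dz.
Step 5. Evaluate the standard form: now -3*log(z - 3) - 2*log(z - 2) - 5*log(z - 1) - atan(z/3)/3.
Answer: -3*log(z - 3) - 2*log(z - 2) - 5*log(z - 1) - atan(z/3)/3.


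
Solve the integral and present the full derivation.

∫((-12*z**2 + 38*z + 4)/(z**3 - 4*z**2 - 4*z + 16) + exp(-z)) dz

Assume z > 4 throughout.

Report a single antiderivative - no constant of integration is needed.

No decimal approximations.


Step 1. Rewrite: now ∫((-12*z**2 + 38*z + 4)/(z**3 - 4*z**2 - 4*z + 16)) dz + ∫(exp(-z)) dz.
Step 2. Evaluate the standard form: now ∫((-12*z**2 + 38*z + 4)/(z**3 - 4*z**2 - 4*z + 16)) dz - exp(-z).
Step 3. Decompose ∫((-12*z**2 + 38*z + 4)/(z**3 - 4*z**2 - 4*z + 16)) dz by partial fractions, (-12*z**2 + 38*z + 4)/(z**3 - 4*z**2 - 4*z + 16) = -5/(z + 2) - 4/(z - 2) - 3/(z - 4): now ∫(-3/(z - 4)) dz + ∫(-4/(z - 2)) dz + ∫(-5/(z + 2)) dz - exp(-z).
Step 4. Evaluate the standard form [assuming z > 2]: now -4*log(z - 2) + ∫(-3/(z - 4)) dz + ∫(-5/(z + 2)) dz - exp(-z).
Step 5. Evaluate the standard form [assuming z > -2]: now -4*log(z - 2) - 5*log(z + 2) + ∫(-3/(z - 4)) dz - exp(-z).
Step 6. Evaluate the standard form [assuming z > 4]: now -3*log(z - 4) - 4*log(z - 2) - 5*log(z + 2) - exp(-z).
Answer: -3*log(z - 4) - 4*log(z - 2) - 5*log(z + 2) - exp(-z).


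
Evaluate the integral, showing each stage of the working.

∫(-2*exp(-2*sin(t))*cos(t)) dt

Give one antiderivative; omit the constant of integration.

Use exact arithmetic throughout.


Step 1. Substitute u = sin(t), turning ∫(-2*exp(-2*sin(t))*cos(t)) dt into ∫(-2*exp(-2*u)) du: now ∫(-2*exp(-2*u)) du.
Step 2. Evaluate the standard form: now exp(-2*u).
Step 3. Substitute back u = sin(t): now exp(-2*sin(t)).
Answer: exp(-2*sin(t)).


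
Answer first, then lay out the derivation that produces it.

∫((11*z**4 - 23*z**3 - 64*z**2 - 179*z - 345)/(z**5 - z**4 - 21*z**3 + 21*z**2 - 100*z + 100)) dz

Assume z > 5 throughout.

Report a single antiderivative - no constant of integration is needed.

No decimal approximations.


The answer is log(z - 5) + 5*log(z - 1) + 5*log(z + 5) + 3*atan(z/2)/2.
Step 1. Decompose ∫((11*z**4 - 23*z**3 - 64*z**2 - 179*z - 345)/(z**5 - z**4 - 21*z**3 + 21*z**2 - 100*z + 100)) dz by partial fractions, (11*z**4 - 23*z**3 - 64*z**2 - 179*z - 345)/(z**5 - z**4 - 21*z**3 + 21*z**2 - 100*z + 100) = 3/(z**2 + 4) + 5/(z + 5) + 5/(z - 1) + 1/(z - 5): now ∫(1/(z - 5)) dz + ∫(5/(z - 1)) dz + ∫(5/(z + 5)) dz + ∫(3/(z**2 + 4)) dz.
Step 2. Evaluate the standard form [assuming z > 5]: now log(z - 5) + ∫(5/(z - 1)) dz + ∫(5/(z + 5)) dz + ∫(3/(z**2 + 4)) dz.
Step 3. Evaluate the standard form [assuming z > 1]: now log(z - 5) + 5*log(z - 1) + ∫(5/(z + 5)) dz + ∫(3/(z**2 + 4)) dz.
Step 4. Evaluate the standard form [assuming z > -5]: now log(z - 5) + 5*log(z - 1) + 5*log(z + 5) + ∫(3/(z**2 + 4)) dz.
Step 5. Evaluate the standard form: now log(z - 5) + 5*log(z - 1) + 5*log(z + 5) + 3*atan(z/2)/2.
Answer: log(z - 5) + 5*log(z - 1) + 5*log(z + 5) + 3*atan(z/2)/2.


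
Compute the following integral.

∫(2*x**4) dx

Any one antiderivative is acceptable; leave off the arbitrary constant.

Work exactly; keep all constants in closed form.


Answer: 2*x**5/5.


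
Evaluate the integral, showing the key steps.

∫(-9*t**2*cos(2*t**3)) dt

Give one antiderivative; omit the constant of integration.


Step 1. Substitute u = t**3, turning ∫(-9*t**2*cos(2*t**3)) dt into ∫(-3*cos(2*u)) du: now ∫(-3*cos(2*u)) du.
Step 2. Evaluate the standard form: now -3*sin(2*u)/2.
Step 3. Substitute back u = t**3: now -3*sin(2*t**3)/2.
Answer: -3*sin(2*t**3)/2.


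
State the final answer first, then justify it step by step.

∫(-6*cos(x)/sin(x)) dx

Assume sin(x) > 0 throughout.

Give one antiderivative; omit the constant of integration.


The answer is -6*log(sin(x)).
Step 1. Substitute u = sin(x), turning ∫(-6*cos(x)/sin(x)) dx into ∫(-6/u) du: now ∫(-6/u) du.
Step 2. Evaluate the standard form [assuming u > 0]: now -6*log(u).
Step 3. Substitute back u = sin(x): now -6*log(sin(x)).
Answer: -6*log(sin(x)).


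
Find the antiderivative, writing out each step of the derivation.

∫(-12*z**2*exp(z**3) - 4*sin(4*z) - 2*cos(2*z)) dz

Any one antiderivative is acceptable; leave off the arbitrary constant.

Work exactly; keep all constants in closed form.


Step 1. Rewrite: now ∫(-12*z**2*exp(z**3)) dz + ∫(-4*sin(4*z)) dz + ∫(-2*cos(2*z)) dz.
Step 2. Evaluate the standard form: now -sin(2*z) + ∫(-12*z**2*exp(z**3)) dz + ∫(-4*sin(4*z)) dz.
Step 3. Substitute u = z**3, turning ∫(-12*z**2*exp(z**3)) dz into ∫(-4*exp(u)) du: now -sin(2*z) + ∫(-4*exp(u)) du + ∫(-4*sin(4*z)) dz.
Step 4. Evaluate the standard form: now -4*exp(u) - sin(2*z) + ∫(-4*sin(4*z)) dz.
Step 5. Substitute back u = z**3: now -4*exp(z**3) - sin(2*z) + ∫(-4*sin(4*z)) dz.
Step 6. Evaluate the standard form: now -4*exp(z**3) - sin(2*z) + cos(4*z).
Answer: -4*exp(z**3) - sin(2*z) + cos(4*z).


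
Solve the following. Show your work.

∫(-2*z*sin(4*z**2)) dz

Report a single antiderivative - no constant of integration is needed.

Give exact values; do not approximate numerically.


Step 1. Substitute u = z**2, turning ∫(-2*z*sin(4*z**2)) dz into ∫(-sin(4*u)) du: now ∫(-sin(4*u)) du.
Step 2. Evaluate the standard form: now cos(4*u)/4.
Step 3. Substitute back u = z**2: now cos(4*z**2)/4.
Answer: cos(4*z**2)/4.


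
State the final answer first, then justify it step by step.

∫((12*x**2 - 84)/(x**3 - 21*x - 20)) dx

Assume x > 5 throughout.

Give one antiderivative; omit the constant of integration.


The answer is 4*log(x - 5) + 4*log(x + 1) + 4*log(x + 4).
Step 1. Decompose ∫((12*x**2 - 84)/(x**3 - 21*x - 20)) dx by partial fractions, (12*x**2 - 84)/(x**3 - 21*x - 20) = 4/(x + 4) + 4/(x + 1) + 4/(x - 5): now ∫(4/(x - 5)) dx + ∫(4/(x + 1)) dx + ∫(4/(x + 4)) dx.
Step 2. Evaluate the standard form [assuming x > 5]: now 4*log(x - 5) + ∫(4/(x + 1)) dx + ∫(4/(x + 4)) dx.
Step 3. Evaluate the standard form [assuming x > -4]: now 4*log(x - 5) + 4*log(x + 4) + ∫(4/(x + 1)) dx.
Step 4. Evaluate the standard form [assuming x > -1]: now 4*log(x - 5) + 4*log(x + 1) + 4*log(x + 4).
Answer: 4*log(x - 5) + 4*log(x + 1) + 4*log(x + 4).


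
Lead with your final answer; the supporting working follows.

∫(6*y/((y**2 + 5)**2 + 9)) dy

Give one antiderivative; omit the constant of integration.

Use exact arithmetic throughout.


The answer is atan(y**2/3 + 5/3).
Step 1. Substitute u = y**2 + 5, turning ∫(6*y/((y**2 + 5)**2 + 9)) dy into ∫(3/(u**2 + 9)) du: now ∫(3/(u**2 + 9)) du.
Step 2. Evaluate the standard form: now atan(u/3).
Step 3. Substitute back u = y**2 + 5: now atan(y**2/3 + 5/3).
Answer: atan(y**2/3 + 5/3).


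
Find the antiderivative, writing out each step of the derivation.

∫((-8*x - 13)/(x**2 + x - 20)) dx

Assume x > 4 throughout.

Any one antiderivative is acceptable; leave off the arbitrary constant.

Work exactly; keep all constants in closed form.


Step 1. Decompose ∫((-8*x - 13)/(x**2 + x - 20)) dx by partial fractions, (-8*x - 13)/(x**2 + x - 20) = -3/(x + 5) - 5/(x - 4): now ∫(-5/(x - 4)) dx + ∫(-3/(x + 5)) dx.
Step 2. Evaluate the standard form [assuming x > 4]: now -5*log(x - 4) + ∫(-3/(x + 5)) dx.
Step 3. Evaluate the standard form [assuming x > -5]: now -5*log(x - 4) - 3*log(x + 5).
Answer: -5*log(x - 4) - 3*log(x + 5).


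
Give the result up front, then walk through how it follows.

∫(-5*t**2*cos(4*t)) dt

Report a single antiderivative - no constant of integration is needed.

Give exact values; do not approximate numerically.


The answer is -5*t**2*sin(4*t)/4 - 5*t*cos(4*t)/8 + 5*sin(4*t)/32.
Step 1. Integrate ∫(-5*t**2*cos(4*t)) dt by parts with u = t**2, dv = (-5*cos(4*t)) dt, so v = -5*sin(4*t)/4: now -5*t**2*sin(4*t)/4 + ∫(5*t*sin(4*t)/2) dt.
Step 2. Integrate ∫(5*t*sin(4*t)/2) dt by parts with u = t, dv = (5*sin(4*t)/2) dt, so v = -5*cos(4*t)/8: now -5*t**2*sin(4*t)/4 - 5*t*cos(4*t)/8 + ∫(5*cos(4*t)/8) dt.
Step 3. Evaluate the standard form: now -5*t**2*sin(4*t)/4 - 5*t*cos(4*t)/8 + 5*sin(4*t)/32.
Answer: -5*t**2*sin(4*t)/4 - 5*t*cos(4*t)/8 + 5*sin(4*t)/32.


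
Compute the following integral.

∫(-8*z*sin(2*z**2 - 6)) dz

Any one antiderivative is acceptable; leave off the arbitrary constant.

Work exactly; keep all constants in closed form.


Answer: 2*cos(2*z**2 - 6).


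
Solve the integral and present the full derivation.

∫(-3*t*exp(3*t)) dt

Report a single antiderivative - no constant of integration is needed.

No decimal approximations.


Step 1. Integrate ∫(-3*t*exp(3*t)) dt by parts with u = t, dv = (-3*exp(3*t)) dt, so v = -exp(3*t): now -t*exp(3*t) + ∫(exp(3*t)) dt.
Step 2. Evaluate the standard form: now -t*exp(3*t) + exp(3*t)/3.
Answer: -t*exp(3*t) + exp(3*t)/3.


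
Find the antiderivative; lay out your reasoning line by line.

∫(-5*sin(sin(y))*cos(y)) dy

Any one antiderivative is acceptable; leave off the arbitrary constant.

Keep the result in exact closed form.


Step 1. Substitute u = sin(y), turning ∫(-5*sin(sin(y))*cos(y)) dy into ∫(-5*sin(u)) du: now ∫(-5*sin(u)) du.
Step 2. Evaluate the standard form: now 5*cos(u).
Step 3. Substitute back u = sin(y): now 5*cos(sin(y)).
Answer: 5*cos(sin(y)).


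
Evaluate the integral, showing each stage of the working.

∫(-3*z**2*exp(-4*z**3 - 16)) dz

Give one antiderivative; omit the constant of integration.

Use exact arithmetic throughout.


Step 1. Substitute u = z**3 + 4, turning ∫(-3*z**2*exp(-4*z**3 - 16)) dz into ∫(-exp(-4*u)) du: now ∫(-exp(-4*u)) du.
Step 2. Evaluate the standard form: now exp(-4*u)/4.
Step 3. Substitute back u = z**3 + 4: now exp(-4*z**3 - 16)/4.
Answer: exp(-4*z**3 - 16)/4.


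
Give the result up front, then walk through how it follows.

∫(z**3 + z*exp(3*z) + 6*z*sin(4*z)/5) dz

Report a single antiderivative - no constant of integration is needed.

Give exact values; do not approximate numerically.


The answer is z**4/4 + z*exp(3*z)/3 - 3*z*cos(4*z)/10 - exp(3*z)/9 + 3*sin(4*z)/40.
Step 1. Rewrite: now ∫(z**3) dz + ∫(z*exp(3*z)) dz + ∫(6*z*sin(4*z)/5) dz.
Step 2. Integrate ∫(6*z*sin(4*z)/5) dz by parts with u = z, dv = (6*sin(4*z)/5) dz, so v = -3*cos(4*z)/10: now -3*z*cos(4*z)/10 + ∫(z**3) dz + ∫(z*exp(3*z)) dz + ∫(3*cos(4*z)/10) dz.
Step 3. Evaluate the standard form: now -3*z*cos(4*z)/10 + 3*sin(4*z)/40 + ∫(z**3) dz + ∫(z*exp(3*z)) dz.
Step 4. Evaluate the standard form: now z**4/4 - 3*z*cos(4*z)/10 + 3*sin(4*z)/40 + ∫(z*exp(3*z)) dz.
Step 5. Integrate ∫(z*exp(3*z)) dz by parts with u = z, dv = (exp(3*z)) dz, so v = exp(3*z)/3: now z**4/4 + z*exp(3*z)/3 - 3*z*cos(4*z)/10 + 3*sin(4*z)/40 + ∫(-exp(3*z)/3) dz.
Step 6. Evaluate the standard form: now z**4/4 + z*exp(3*z)/3 - 3*z*cos(4*z)/10 - exp(3*z)/9 + 3*sin(4*z)/40.
Answer: z**4/4 + z*exp(3*z)/3 - 3*z*cos(4*z)/10 - exp(3*z)/9 + 3*sin(4*z)/40.


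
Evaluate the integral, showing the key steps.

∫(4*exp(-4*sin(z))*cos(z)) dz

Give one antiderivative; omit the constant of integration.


Step 1. Substitute u = sin(z), turning ∫(4*exp(-4*sin(z))*cos(z)) dz into ∫(4*exp(-4*u)) du: now ∫(4*exp(-4*u)) du.
Step 2. Evaluate the standard form: now -exp(-4*u).
Step 3. Substitute back u = sin(z): now -exp(-4*sin(z)).
Answer: -exp(-4*sin(z)).


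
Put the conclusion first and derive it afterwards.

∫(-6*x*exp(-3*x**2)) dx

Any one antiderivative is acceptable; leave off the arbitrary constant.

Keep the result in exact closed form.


The answer is exp(-3*x**2).
Step 1. Substitute u = x**2, turning ∫(-6*x*exp(-3*x**2)) dx into ∫(-3*exp(-3*u)) du: now ∫(-3*exp(-3*u)) du.
Step 2. Evaluate the standard form: now exp(-3*u).
Step 3. Substitute back u = x**2: now exp(-3*x**2).
Answer: exp(-3*x**2).


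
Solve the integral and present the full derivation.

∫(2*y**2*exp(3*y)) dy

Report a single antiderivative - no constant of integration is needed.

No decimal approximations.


Step 1. Integrate ∫(2*y**2*exp(3*y)) dy by parts with u = y**2, dv = (2*exp(3*y)) dy, so v = 2*exp(3*y)/3: now 2*y**2*exp(3*y)/3 + ∫(-4*y*exp(3*y)/3) dy.
Step 2. Integrate ∫(-4*y*exp(3*y)/3) dy by parts with u = y, dv = (-4*exp(3*y)/3) dy, so v = -4*exp(3*y)/9: now 2*y**2*exp(3*y)/3 - 4*y*exp(3*y)/9 + ∫(4*exp(3*y)/9) dy.
Step 3. Evaluate the standard form: now 2*y**2*exp(3*y)/3 - 4*y*exp(3*y)/9 + 4*exp(3*y)/27.
Answer: 2*y**2*exp(3*y)/3 - 4*y*exp(3*y)/9 + 4*exp(3*y)/27.


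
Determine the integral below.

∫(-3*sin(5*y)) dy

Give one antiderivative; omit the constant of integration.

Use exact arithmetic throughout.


Answer: 3*cos(5*y)/5.


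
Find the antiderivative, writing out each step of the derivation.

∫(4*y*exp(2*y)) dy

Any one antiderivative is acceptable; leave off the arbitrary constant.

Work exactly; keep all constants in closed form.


Step 1. Integrate ∫(4*y*exp(2*y)) dy by parts with u = y, dv = (4*exp(2*y)) dy, so v = 2*exp(2*y): now 2*y*exp(2*y) + ∫(-2*exp(2*y)) dy.
Step 2. Evaluate the standard form: now 2*y*exp(2*y) - exp(2*y).
Answer: 2*y*exp(2*y) - exp(2*y).


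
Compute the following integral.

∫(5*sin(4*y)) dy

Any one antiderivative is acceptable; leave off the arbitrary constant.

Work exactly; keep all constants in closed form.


Answer: -5*cos(4*y)/4.


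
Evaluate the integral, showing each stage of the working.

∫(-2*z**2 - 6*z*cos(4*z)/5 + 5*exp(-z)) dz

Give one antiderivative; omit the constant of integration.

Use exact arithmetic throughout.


Step 1. Rewrite: now ∫(-2*z**2) dz + ∫(-6*z*cos(4*z)/5) dz + ∫(5*exp(-z)) dz.
Step 2. Evaluate the standard form: now -2*z**3/3 + ∫(-6*z*cos(4*z)/5) dz + ∫(5*exp(-z)) dz.
Step 3. Integrate ∫(-6*z*cos(4*z)/5) dz by parts with u = z, dv = (-6*cos(4*z)/5) dz, so v = -3*sin(4*z)/10: now -2*z**3/3 - 3*z*sin(4*z)/10 + ∫(5*exp(-z)) dz + ∫(3*sin(4*z)/10) dz.
Step 4. Evaluate the standard form: now -2*z**3/3 - 3*z*sin(4*z)/10 - 3*cos(4*z)/40 + ∫(5*exp(-z)) dz.
Step 5. Evaluate the standard form: now -2*z**3/3 - 3*z*sin(4*z)/10 - 3*cos(4*z)/40 - 5*exp(-z).
Answer: -2*z**3/3 - 3*z*sin(4*z)/10 - 3*cos(4*z)/40 - 5*exp(-z).


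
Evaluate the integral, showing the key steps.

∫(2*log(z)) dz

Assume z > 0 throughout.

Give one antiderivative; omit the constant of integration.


Step 1. Integrate ∫(2*log(z)) dz by parts with u = log(z), dv = (2) dz, so v = 2*z [assuming z > 0]: now 2*z*log(z) + ∫(-2) dz.
Step 2. Evaluate the standard form: now 2*z*log(z) - 2*z.
Answer: 2*z*log(z) - 2*z.


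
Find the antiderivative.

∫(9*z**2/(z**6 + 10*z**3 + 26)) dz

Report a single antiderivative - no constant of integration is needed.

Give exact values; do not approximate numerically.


Answer: 3*atan(z**3 + 5).


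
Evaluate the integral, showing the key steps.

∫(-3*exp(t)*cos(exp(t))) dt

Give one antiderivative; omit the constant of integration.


Step 1. Substitute u = exp(t), turning ∫(-3*exp(t)*cos(exp(t))) dt into ∫(-3*cos(u)) du: now ∫(-3*cos(u)) du.
Step 2. Evaluate the standard form: now -3*sin(u).
Step 3. Substitute back u = exp(t): now -3*sin(exp(t)).
Answer: -3*sin(exp(t)).


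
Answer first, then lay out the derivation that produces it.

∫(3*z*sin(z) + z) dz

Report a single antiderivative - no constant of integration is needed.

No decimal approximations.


The answer is z**2/2 - 3*z*cos(z) + 3*sin(z).
Step 1. Rewrite: now ∫(z) dz + ∫(3*z*sin(z)) dz.
Step 2. Evaluate the standard form: now z**2/2 + ∫(3*z*sin(z)) dz.
Step 3. Integrate ∫(3*z*sin(z)) dz by parts with u = z, dv = (3*sin(z)) dz, so v = -3*cos(z): now z**2/2 - 3*z*cos(z) + ∫(3*cos(z)) dz.
Step 4. Evaluate the standard form: now z**2/2 - 3*z*cos(z) + 3*sin(z).
Answer: z**2/2 - 3*z*cos(z) + 3*sin(z).


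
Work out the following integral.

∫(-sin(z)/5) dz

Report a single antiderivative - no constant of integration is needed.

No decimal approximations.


Answer: cos(z)/5.


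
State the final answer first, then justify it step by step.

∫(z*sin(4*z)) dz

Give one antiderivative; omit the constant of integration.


The answer is -z*cos(4*z)/4 + sin(4*z)/16.
Step 1. Integrate ∫(z*sin(4*z)) dz by parts with u = z, dv = (sin(4*z)) dz, so v = -cos(4*z)/4: now -z*cos(4*z)/4 + ∫(cos(4*z)/4) dz.
Step 2. Evaluate the standard form: now -z*cos(4*z)/4 + sin(4*z)/16.
Answer: -z*cos(4*z)/4 + sin(4*z)/16.


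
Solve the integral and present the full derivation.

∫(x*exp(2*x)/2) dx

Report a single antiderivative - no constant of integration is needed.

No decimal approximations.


Step 1. Integrate ∫(x*exp(2*x)/2) dx by parts with u = x, dv = (exp(2*x)/2) dx, so v = exp(2*x)/4: now x*exp(2*x)/4 + ∫(-exp(2*x)/4) dx.
Step 2. Evaluate the standard form: now x*exp(2*x)/4 - exp(2*x)/8.
Answer: x*exp(2*x)/4 - exp(2*x)/8.


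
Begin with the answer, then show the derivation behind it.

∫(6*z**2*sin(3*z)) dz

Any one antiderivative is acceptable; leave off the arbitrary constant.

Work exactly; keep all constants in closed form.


The answer is -2*z**2*cos(3*z) + 4*z*sin(3*z)/3 + 4*cos(3*z)/9.
Step 1. Integrate ∫(6*z**2*sin(3*z)) dz by parts with u = z**2, dv = (6*sin(3*z)) dz, so v = -2*cos(3*z): now -2*z**2*cos(3*z) + ∫(4*z*cos(3*z)) dz.
Step 2. Integrate ∫(4*z*cos(3*z)) dz by parts with u = z, dv = (4*cos(3*z)) dz, so v = 4*sin(3*z)/3: now -2*z**2*cos(3*z) + 4*z*sin(3*z)/3 + ∫(-4*sin(3*z)/3) dz.
Step 3. Evaluate the standard form: now -2*z**2*cos(3*z) + 4*z*sin(3*z)/3 + 4*cos(3*z)/9.
Answer: -2*z**2*cos(3*z) + 4*z*sin(3*z)/3 + 4*cos(3*z)/9.


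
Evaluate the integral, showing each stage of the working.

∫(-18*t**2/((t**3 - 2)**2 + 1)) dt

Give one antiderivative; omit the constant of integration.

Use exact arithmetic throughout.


Step 1. Substitute u = t**3 - 2, turning ∫(-18*t**2/((t**3 - 2)**2 + 1)) dt into ∫(-6/(u**2 + 1)) du: now ∫(-6/(u**2 + 1)) du.
Step 2. Evaluate the standard form: now -6*atan(u).
Step 3. Substitute back u = t**3 - 2: now -6*atan(t**3 - 2).
Answer: -6*atan(t**3 - 2).


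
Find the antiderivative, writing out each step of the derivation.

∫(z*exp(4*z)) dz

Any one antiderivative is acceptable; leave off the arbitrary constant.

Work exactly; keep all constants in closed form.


Step 1. Integrate ∫(z*exp(4*z)) dz by parts with u = z, dv = (exp(4*z)) dz, so v = exp(4*z)/4: now z*exp(4*z)/4 + ∫(-exp(4*z)/4) dz.
Step 2. Evaluate the standard form: now z*exp(4*z)/4 - exp(4*z)/16.
Answer: z*exp(4*z)/4 - exp(4*z)/16.


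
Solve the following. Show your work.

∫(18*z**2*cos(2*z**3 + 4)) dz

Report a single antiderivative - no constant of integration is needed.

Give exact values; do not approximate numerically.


Step 1. Substitute u = z**3 + 2, turning ∫(18*z**2*cos(2*z**3 + 4)) dz into ∫(6*cos(2*u)) du: now ∫(6*cos(2*u)) du.
Step 2. Evaluate the standard form: now 3*sin(2*u).
Step 3. Substitute back u = z**3 + 2: now 3*sin(2*z**3 + 4).
Answer: 3*sin(2*z**3 + 4).


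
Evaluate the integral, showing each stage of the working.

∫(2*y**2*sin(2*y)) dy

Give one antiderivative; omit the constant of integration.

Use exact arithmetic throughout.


Step 1. Integrate ∫(2*y**2*sin(2*y)) dy by parts with u = y**2, dv = (2*sin(2*y)) dy, so v = -cos(2*y): now -y**2*cos(2*y) + ∫(2*y*cos(2*y)) dy.
Step 2. Integrate ∫(2*y*cos(2*y)) dy by parts with u = y, dv = (2*cos(2*y)) dy, so v = sin(2*y): now -y**2*cos(2*y) + y*sin(2*y) + ∫(-sin(2*y)) dy.
Step 3. Evaluate the standard form: now -y**2*cos(2*y) + y*sin(2*y) + cos(2*y)/2.
Answer: -y**2*cos(2*y) + y*sin(2*y) + cos(2*y)/2.


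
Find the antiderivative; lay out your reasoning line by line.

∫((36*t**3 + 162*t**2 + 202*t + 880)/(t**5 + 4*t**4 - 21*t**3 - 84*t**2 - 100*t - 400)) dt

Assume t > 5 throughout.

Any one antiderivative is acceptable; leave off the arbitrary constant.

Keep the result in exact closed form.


Step 1. Decompose ∫((36*t**3 + 162*t**2 + 202*t + 880)/(t**5 + 4*t**4 - 21*t**3 - 84*t**2 - 100*t - 400)) dt by partial fractions, (36*t**3 + 162*t**2 + 202*t + 880)/(t**5 + 4*t**4 - 21*t**3 - 84*t**2 - 100*t - 400) = -2/(t**2 + 4) - 2/(t + 5) - 2/(t + 4) + 4/(t - 5): now ∫(4/(t - 5)) dt + ∫(-2/(t + 4)) dt + ∫(-2/(t + 5)) dt + ∫(-2/(t**2 + 4)) dt.
Step 2. Evaluate the standard form [assuming t > -4]: now -2*log(t + 4) + ∫(4/(t - 5)) dt + ∫(-2/(t + 5)) dt + ∫(-2/(t**2 + 4)) dt.
Step 3. Evaluate the standard form [assuming t > -5]: now -2*log(t + 4) - 2*log(t + 5) + ∫(4/(t - 5)) dt + ∫(-2/(t**2 + 4)) dt.
Step 4. Evaluate the standard form [assuming t > 5]: now 4*log(t - 5) - 2*log(t + 4) - 2*log(t + 5) + ∫(-2/(t**2 + 4)) dt.
Step 5. Evaluate the standard form: now 4*log(t - 5) - 2*log(t + 4) - 2*log(t + 5) - atan(t/2).
Answer: 4*log(t - 5) - 2*log(t + 4) - 2*log(t + 5) - atan(t/2).


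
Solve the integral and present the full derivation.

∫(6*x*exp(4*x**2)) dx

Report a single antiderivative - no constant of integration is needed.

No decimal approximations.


Step 1. Substitute u = x**2, turning ∫(6*x*exp(4*x**2)) dx into ∫(3*exp(4*u)) du: now ∫(3*exp(4*u)) du.
Step 2. Evaluate the standard form: now 3*exp(4*u)/4.
Step 3. Substitute back u = x**2: now 3*exp(4*x**2)/4.
Answer: 3*exp(4*x**2)/4.


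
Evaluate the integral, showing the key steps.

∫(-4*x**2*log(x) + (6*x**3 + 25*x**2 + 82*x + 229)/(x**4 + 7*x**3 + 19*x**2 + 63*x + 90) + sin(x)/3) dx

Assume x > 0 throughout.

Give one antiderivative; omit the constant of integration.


Step 1. Rewrite: now ∫(-4*x**2*log(x)) dx + ∫((6*x**3 + 25*x**2 + 82*x + 229)/(x**4 + 7*x**3 + 19*x**2 + 63*x + 90)) dx + ∫(sin(x)/3) dx.
Step 2. Decompose ∫((6*x**3 + 25*x**2 + 82*x + 229)/(x**4 + 7*x**3 + 19*x**2 + 63*x + 90)) dx by partial fractions, (6*x**3 + 25*x**2 + 82*x + 229)/(x**4 + 7*x**3 + 19*x**2 + 63*x + 90) = 4/(x**2 + 9) + 3/(x + 5) + 3/(x + 2): now ∫(-4*x**2*log(x)) dx + ∫(3/(x + 2)) dx + ∫(3/(x + 5)) dx + ∫(4/(x**2 + 9)) dx + ∫(sin(x)/3) dx.
Step 3. Evaluate the standard form [assuming x > -2]: now 3*log(x + 2) + ∫(-4*x**2*log(x)) dx + ∫(3/(x + 5)) dx + ∫(4/(x**2 + 9)) dx + ∫(sin(x)/3) dx.
Step 4. Evaluate the standard form [assuming x > -5]: now 3*log(x + 2) + 3*log(x + 5) + ∫(-4*x**2*log(x)) dx + ∫(4/(x**2 + 9)) dx + ∫(sin(x)/3) dx.
Step 5. Evaluate the standard form: now 3*log(x + 2) + 3*log(x + 5) + 4*atan(x/3)/3 + ∫(-4*x**2*log(x)) dx + ∫(sin(x)/3) dx.
Step 6. Evaluate the standard form: now 3*log(x + 2) + 3*log(x + 5) - cos(x)/3 + 4*atan(x/3)/3 + ∫(-4*x**2*log(x)) dx.
Step 7. Integrate ∫(-4*x**2*log(x)) dx by parts with u = log(x), dv = (-4*x**2) dx, so v = -4*x**3/3 [assuming x > 0]: now -4*x**3*log(x)/3 + 3*log(x + 2) + 3*log(x + 5) - cos(x)/3 + 4*atan(x/3)/3 + ∫(4*x**2/3) dx.
Step 8. Evaluate the standard form: now -4*x**3*log(x)/3 + 4*x**3/9 + 3*log(x + 2) + 3*log(x + 5) - cos(x)/3 + 4*atan(x/3)/3.
Answer: -4*x**3*log(x)/3 + 4*x**3/9 + 3*log(x + 2) + 3*log(x + 5) - cos(x)/3 + 4*atan(x/3)/3.


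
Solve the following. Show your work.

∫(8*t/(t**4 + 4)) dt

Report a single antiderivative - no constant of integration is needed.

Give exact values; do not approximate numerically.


Step 1. Substitute u = t**2, turning ∫(8*t/(t**4 + 4)) dt into ∫(4/(u**2 + 4)) du: now ∫(4/(u**2 + 4)) du.
Step 2. Evaluate the standard form: now 2*atan(u/2).
Step 3. Substitute back u = t**2: now 2*atan(t**2/2).
Answer: 2*atan(t**2/2).


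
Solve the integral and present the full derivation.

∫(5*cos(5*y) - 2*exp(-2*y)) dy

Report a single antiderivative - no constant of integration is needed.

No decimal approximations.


Step 1. Rewrite: now ∫(-2*exp(-2*y)) dy + ∫(5*cos(5*y)) dy.
Step 2. Evaluate the standard form: now ∫(5*cos(5*y)) dy + exp(-2*y).
Step 3. Evaluate the standard form: now sin(5*y) + exp(-2*y).
Answer: sin(5*y) + exp(-2*y).


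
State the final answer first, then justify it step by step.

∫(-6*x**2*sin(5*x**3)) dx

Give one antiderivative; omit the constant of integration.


The answer is 2*cos(5*x**3)/5.
Step 1. Substitute u = x**3, turning ∫(-6*x**2*sin(5*x**3)) dx into ∫(-2*sin(5*u)) du: now ∫(-2*sin(5*u)) du.
Step 2. Evaluate the standard form: now 2*cos(5*u)/5.
Step 3. Substitute back u = x**3: now 2*cos(5*x**3)/5.
Answer: 2*cos(5*x**3)/5.


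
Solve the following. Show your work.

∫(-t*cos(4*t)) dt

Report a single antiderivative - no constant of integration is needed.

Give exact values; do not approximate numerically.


Step 1. Integrate ∫(-t*cos(4*t)) dt by parts with u = t, dv = (-cos(4*t)) dt, so v = -sin(4*t)/4: now -t*sin(4*t)/4 + ∫(sin(4*t)/4) dt.
Step 2. Evaluate the standard form: now -t*sin(4*t)/4 - cos(4*t)/16.
Answer: -t*sin(4*t)/4 - cos(4*t)/16.


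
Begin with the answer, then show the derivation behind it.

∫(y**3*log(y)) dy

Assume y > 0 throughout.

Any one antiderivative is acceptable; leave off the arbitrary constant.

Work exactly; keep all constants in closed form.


The answer is y**4*log(y)/4 - y**4/16.
Step 1. Integrate ∫(y**3*log(y)) dy by parts with u = log(y), dv = (y**3) dy, so v = y**4/4 [assuming y > 0]: now y**4*log(y)/4 + ∫(-y**3/4) dy.
Step 2. Evaluate the standard form: now y**4*log(y)/4 - y**4/16.
Answer: y**4*log(y)/4 - y**4/16.


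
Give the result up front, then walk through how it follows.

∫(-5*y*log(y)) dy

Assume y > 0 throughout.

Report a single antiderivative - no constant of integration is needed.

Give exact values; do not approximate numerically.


The answer is -5*y**2*log(y)/2 + 5*y**2/4.
Step 1. Integrate ∫(-5*y*log(y)) dy by parts with u = log(y), dv = (-5*y) dy, so v = -5*y**2/2 [assuming y > 0]: now -5*y**2*log(y)/2 + ∫(5*y/2) dy.
Step 2. Evaluate the standard form: now -5*y**2*log(y)/2 + 5*y**2/4.
Answer: -5*y**2*log(y)/2 + 5*y**2/4.


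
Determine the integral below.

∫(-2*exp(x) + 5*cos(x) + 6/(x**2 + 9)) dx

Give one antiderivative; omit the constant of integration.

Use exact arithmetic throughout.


Answer: -2*exp(x) + 5*sin(x) + 2*atan(x/3).


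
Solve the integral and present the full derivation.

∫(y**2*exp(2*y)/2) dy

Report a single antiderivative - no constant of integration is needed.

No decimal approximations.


Step 1. Integrate ∫(y**2*exp(2*y)/2) dy by parts with u = y**2, dv = (exp(2*y)/2) dy, so v = exp(2*y)/4: now y**2*exp(2*y)/4 + ∫(-y*exp(2*y)/2) dy.
Step 2. Integrate ∫(-y*exp(2*y)/2) dy by parts with u = y, dv = (-exp(2*y)/2) dy, so v = -exp(2*y)/4: now y**2*exp(2*y)/4 - y*exp(2*y)/4 + ∫(exp(2*y)/4) dy.
Step 3. Evaluate the standard form: now y**2*exp(2*y)/4 - y*exp(2*y)/4 + exp(2*y)/8.
Answer: y**2*exp(2*y)/4 - y*exp(2*y)/4 + exp(2*y)/8.


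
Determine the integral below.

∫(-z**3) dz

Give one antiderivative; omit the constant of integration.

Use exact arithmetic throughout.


Answer: -z**4/4.


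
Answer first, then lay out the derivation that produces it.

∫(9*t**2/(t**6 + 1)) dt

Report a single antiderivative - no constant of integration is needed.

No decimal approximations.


The answer is 3*atan(t**3).
Step 1. Substitute u = t**3, turning ∫(9*t**2/(t**6 + 1)) dt into ∫(3/(u**2 + 1)) du: now ∫(3/(u**2 + 1)) du.
Step 2. Evaluate the standard form: now 3*atan(u).
Step 3. Substitute back u = t**3: now 3*atan(t**3).
Answer: 3*atan(t**3).


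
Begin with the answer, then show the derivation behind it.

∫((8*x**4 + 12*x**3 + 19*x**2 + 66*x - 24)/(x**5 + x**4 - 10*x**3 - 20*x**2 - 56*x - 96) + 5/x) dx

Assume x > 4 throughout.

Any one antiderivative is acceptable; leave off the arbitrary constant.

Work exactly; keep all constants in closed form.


The answer is 5*log(x) + 4*log(x - 4) + log(x + 2) + 3*log(x + 3) - atan(x/2)/2.
Step 1. Rewrite: now ∫(5/x) dx + ∫((8*x**4 + 12*x**3 + 19*x**2 + 66*x - 24)/(x**5 + x**4 - 10*x**3 - 20*x**2 - 56*x - 96)) dx.
Step 2. Evaluate the standard form [assuming x > 0]: now 5*log(x) + ∫((8*x**4 + 12*x**3 + 19*x**2 + 66*x - 24)/(x**5 + x**4 - 10*x**3 - 20*x**2 - 56*x - 96)) dx.
Step 3. Decompose ∫((8*x**4 + 12*x**3 + 19*x**2 + 66*x - 24)/(x**5 + x**4 - 10*x**3 - 20*x**2 - 56*x - 96)) dx by partial fractions, (8*x**4 + 12*x**3 + 19*x**2 + 66*x - 24)/(x**5 + x**4 - 10*x**3 - 20*x**2 - 56*x - 96) = -1/(x**2 + 4) + 3/(x + 3) + 1/(x + 2) + 4/(x - 4): now 5*log(x) + ∫(4/(x - 4)) dx + ∫(1/(x + 2)) dx + ∫(3/(x + 3)) dx + ∫(-1/(x**2 + 4)) dx.
Step 4. Evaluate the standard form [assuming x > 4]: now 5*log(x) + 4*log(x - 4) + ∫(1/(x + 2)) dx + ∫(3/(x + 3)) dx + ∫(-1/(x**2 + 4)) dx.
Step 5. Evaluate the standard form [assuming x > -3]: now 5*log(x) + 4*log(x - 4) + 3*log(x + 3) + ∫(1/(x + 2)) dx + ∫(-1/(x**2 + 4)) dx.
Step 6. Evaluate the standard form [assuming x > -2]: now 5*log(x) + 4*log(x - 4) + log(x + 2) + 3*log(x + 3) + ∫(-1/(x**2 + 4)) dx.
Step 7. Evaluate the standard form: now 5*log(x) + 4*log(x - 4) + log(x + 2) + 3*log(x + 3) - atan(x/2)/2.
Answer: 5*log(x) + 4*log(x - 4) + log(x + 2) + 3*log(x + 3) - atan(x/2)/2.


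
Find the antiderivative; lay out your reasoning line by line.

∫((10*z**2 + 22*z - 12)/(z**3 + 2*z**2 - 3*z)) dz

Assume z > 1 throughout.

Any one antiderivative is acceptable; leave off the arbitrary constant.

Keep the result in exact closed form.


Step 1. Decompose ∫((10*z**2 + 22*z - 12)/(z**3 + 2*z**2 - 3*z)) dz by partial fractions, (10*z**2 + 22*z - 12)/(z**3 + 2*z**2 - 3*z) = 1/(z + 3) + 5/(z - 1) + 4/z: now ∫(4/z) dz + ∫(5/(z - 1)) dz + ∫(1/(z + 3)) dz.
Step 2. Evaluate the standard form [assuming z > -3]: now log(z + 3) + ∫(4/z) dz + ∫(5/(z - 1)) dz.
Step 3. Evaluate the standard form [assuming z > 0]: now 4*log(z) + log(z + 3) + ∫(5/(z - 1)) dz.
Step 4. Evaluate the standard form [assuming z > 1]: now 4*log(z) + 5*log(z - 1) + log(z + 3).
Answer: 4*log(z) + 5*log(z - 1) + log(z + 3).


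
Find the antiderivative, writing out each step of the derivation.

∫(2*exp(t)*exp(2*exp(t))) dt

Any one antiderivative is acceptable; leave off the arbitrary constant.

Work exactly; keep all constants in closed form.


Step 1. Substitute u = exp(t), turning ∫(2*exp(t)*exp(2*exp(t))) dt into ∫(2*exp(2*u)) du: now ∫(2*exp(2*u)) du.
Step 2. Evaluate the standard form: now exp(2*u).
Step 3. Substitute back u = exp(t): now exp(2*exp(t)).
Answer: exp(2*exp(t)).


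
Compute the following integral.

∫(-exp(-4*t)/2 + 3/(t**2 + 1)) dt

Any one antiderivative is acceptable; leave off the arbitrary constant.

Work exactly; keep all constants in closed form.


Answer: 3*atan(t) + exp(-4*t)/8.


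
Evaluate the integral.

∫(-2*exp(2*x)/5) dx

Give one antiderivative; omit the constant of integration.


Answer: -exp(2*x)/5.


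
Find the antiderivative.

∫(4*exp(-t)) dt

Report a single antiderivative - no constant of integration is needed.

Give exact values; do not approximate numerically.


Answer: -4*exp(-t).


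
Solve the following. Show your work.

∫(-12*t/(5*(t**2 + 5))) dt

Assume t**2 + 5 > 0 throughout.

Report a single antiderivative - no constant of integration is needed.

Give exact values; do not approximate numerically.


Step 1. Substitute u = t**2 + 5, turning ∫(-12*t/(5*(t**2 + 5))) dt into ∫(-6/(5*u)) du: now ∫(-6/(5*u)) du.
Step 2. Evaluate the standard form [assuming u > 0]: now -6*log(u)/5.
Step 3. Substitute back u = t**2 + 5: now -6*log(t**2 + 5)/5.
Answer: -6*log(t**2 + 5)/5.


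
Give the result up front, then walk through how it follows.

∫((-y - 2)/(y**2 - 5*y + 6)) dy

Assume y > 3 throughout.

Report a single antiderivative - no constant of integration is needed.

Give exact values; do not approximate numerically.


The answer is -5*log(y - 3) + 4*log(y - 2).
Step 1. Decompose ∫((-y - 2)/(y**2 - 5*y + 6)) dy by partial fractions, (-y - 2)/(y**2 - 5*y + 6) = 4/(y - 2) - 5/(y - 3): now ∫(-5/(y - 3)) dy + ∫(4/(y - 2)) dy.
Step 2. Evaluate the standard form [assuming y > 2]: now 4*log(y - 2) + ∫(-5/(y - 3)) dy.
Step 3. Evaluate the standard form [assuming y > 3]: now -5*log(y - 3) + 4*log(y - 2).
Answer: -5*log(y - 3) + 4*log(y - 2).


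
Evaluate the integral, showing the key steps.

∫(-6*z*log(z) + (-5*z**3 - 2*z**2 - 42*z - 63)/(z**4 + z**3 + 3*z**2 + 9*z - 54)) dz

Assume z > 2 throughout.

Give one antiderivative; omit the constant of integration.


Step 1. Rewrite: now ∫(-6*z*log(z)) dz + ∫((-5*z**3 - 2*z**2 - 42*z - 63)/(z**4 + z**3 + 3*z**2 + 9*z - 54)) dz.
Step 2. Decompose ∫((-5*z**3 - 2*z**2 - 42*z - 63)/(z**4 + z**3 + 3*z**2 + 9*z - 54)) dz by partial fractions, (-5*z**3 - 2*z**2 - 42*z - 63)/(z**4 + z**3 + 3*z**2 + 9*z - 54) = 3/(z**2 + 9) - 2/(z + 3) - 3/(z - 2): now ∫(-6*z*log(z)) dz + ∫(-3/(z - 2)) dz + ∫(-2/(z + 3)) dz + ∫(3/(z**2 + 9)) dz.
Step 3. Evaluate the standard form [assuming z > -3]: now -2*log(z + 3) + ∫(-6*z*log(z)) dz + ∫(-3/(z - 2)) dz + ∫(3/(z**2 + 9)) dz.
Step 4. Evaluate the standard form [assuming z > 2]: now -3*log(z - 2) - 2*log(z + 3) + ∫(-6*z*log(z)) dz + ∫(3/(z**2 + 9)) dz.
Step 5. Evaluate the standard form: now -3*log(z - 2) - 2*log(z + 3) + atan(z/3) + ∫(-6*z*log(z)) dz.
Step 6. Integrate ∫(-6*z*log(z)) dz by parts with u = log(z), dv = (-6*z) dz, so v = -3*z**2 [assuming z > 0]: now -3*z**2*log(z) - 3*log(z - 2) - 2*log(z + 3) + atan(z/3) + ∫(3*z) dz.
Step 7. Evaluate the standard form: now -3*z**2*log(z) + 3*z**2/2 - 3*log(z - 2) - 2*log(z + 3) + atan(z/3).
Answer: -3*z**2*log(z) + 3*z**2/2 - 3*log(z - 2) - 2*log(z + 3) + atan(z/3).


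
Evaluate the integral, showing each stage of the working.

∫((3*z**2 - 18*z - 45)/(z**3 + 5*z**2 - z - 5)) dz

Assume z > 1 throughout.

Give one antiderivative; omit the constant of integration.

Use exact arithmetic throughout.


Step 1. Decompose ∫((3*z**2 - 18*z - 45)/(z**3 + 5*z**2 - z - 5)) dz by partial fractions, (3*z**2 - 18*z - 45)/(z**3 + 5*z**2 - z - 5) = 5/(z + 5) + 3/(z + 1) - 5/(z - 1): now ∫(-5/(z - 1)) dz + ∫(3/(z + 1)) dz + ∫(5/(z + 5)) dz.
Step 2. Evaluate the standard form [assuming z > 1]: now -5*log(z - 1) + ∫(3/(z + 1)) dz + ∫(5/(z + 5)) dz.
Step 3. Evaluate the standard form [assuming z > -1]: now -5*log(z - 1) + 3*log(z + 1) + ∫(5/(z + 5)) dz.
Step 4. Evaluate the standard form [assuming z > -5]: now -5*log(z - 1) + 3*log(z + 1) + 5*log(z + 5).
Answer: -5*log(z - 1) + 3*log(z + 1) + 5*log(z + 5).


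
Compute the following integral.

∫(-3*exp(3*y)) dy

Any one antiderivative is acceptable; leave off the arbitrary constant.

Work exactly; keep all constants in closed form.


Answer: -exp(3*y).


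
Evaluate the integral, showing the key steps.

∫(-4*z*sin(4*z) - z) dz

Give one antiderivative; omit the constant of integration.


Step 1. Rewrite: now ∫(-z) dz + ∫(-4*z*sin(4*z)) dz.
Step 2. Evaluate the standard form: now -z**2/2 + ∫(-4*z*sin(4*z)) dz.
Step 3. Integrate ∫(-4*z*sin(4*z)) dz by parts with u = z, dv = (-4*sin(4*z)) dz, so v = cos(4*z): now -z**2/2 + z*cos(4*z) + ∫(-cos(4*z)) dz.
Step 4. Evaluate the standard form: now -z**2/2 + z*cos(4*z) - sin(4*z)/4.
Answer: -z**2/2 + z*cos(4*z) - sin(4*z)/4.


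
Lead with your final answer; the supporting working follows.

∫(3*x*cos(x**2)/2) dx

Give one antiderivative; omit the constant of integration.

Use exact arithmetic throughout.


The answer is 3*sin(x**2)/4.
Step 1. Substitute u = x**2, turning ∫(3*x*cos(x**2)/2) dx into ∫(3*cos(u)/4) du: now ∫(3*cos(u)/4) du.
Step 2. Evaluate the standard form: now 3*sin(u)/4.
Step 3. Substitute back u = x**2: now 3*sin(x**2)/4.
Answer: 3*sin(x**2)/4.
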